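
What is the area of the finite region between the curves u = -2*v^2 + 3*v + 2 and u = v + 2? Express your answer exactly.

Both boundary curves give u as a function of v, so integrate with respect to v. Setting them equal: -2*v^2 + 2*v = 0, i.e. -2*v*(v - 1) = 0, so they meet at v = 0, 1.
For v in [0, 1], u = -2*v^2 + 3*v + 2 is on the right; area = ∫[0,1] (-2*v^2 + 2*v) dv = 1/3.

1/3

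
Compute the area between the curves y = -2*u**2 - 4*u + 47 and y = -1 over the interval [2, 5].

136/3

The difference (-2*u**2 - 4*u + 47) - (-1) = -2*u**2 - 4*u + 48 changes sign at u = 4 inside [2, 5], so split the integral there.
∫[2,4] (-2*u**2 - 4*u + 48) du = 104/3.
∫[4,5] (-2*u**2 - 4*u + 48) du = -32/3; the area of that piece is 32/3.
Total area = 104/3 + 32/3 = 136/3.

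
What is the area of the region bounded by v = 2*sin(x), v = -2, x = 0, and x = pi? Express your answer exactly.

On [0, pi], (2*sin(x)) - (-2) = 2*sin(x) + 2 is ≥ 0 throughout, so the area is a single integral of |2*sin(x) + 2|.
∫[0,pi] (2*sin(x) + 2) dx = 4 + 2*pi.

4 + 2*pi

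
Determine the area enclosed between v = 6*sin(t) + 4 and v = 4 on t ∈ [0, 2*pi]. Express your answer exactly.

24

The difference (6*sin(t) + 4) - (4) = 6*sin(t) changes sign at t = pi inside [0, 2*pi], so split the integral there.
∫[0,pi] (6*sin(t)) dt = 12.
∫[pi,2*pi] (6*sin(t)) dt = -12; the area of that piece is 12.
Total area = 12 + 12 = 24.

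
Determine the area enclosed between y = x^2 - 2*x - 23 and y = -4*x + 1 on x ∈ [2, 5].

The difference (x^2 - 2*x - 23) - (-4*x + 1) = x^2 + 2*x - 24 changes sign at x = 4 inside [2, 5], so split the integral there.
∫[2,4] (x^2 + 2*x - 24) dx = -52/3; the area of that piece is 52/3.
∫[4,5] (x^2 + 2*x - 24) dx = 16/3.
Total area = 52/3 + 16/3 = 68/3.

68/3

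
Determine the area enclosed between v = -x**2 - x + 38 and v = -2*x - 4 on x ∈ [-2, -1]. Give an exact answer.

On [-2, -1], (-x**2 - x + 38) - (-2*x - 4) = -x**2 + x + 42 is ≥ 0 throughout, so the area is a single integral of |-x**2 + x + 42|.
∫[-2,-1] (-x**2 + x + 42) dx = 229/6.

229/6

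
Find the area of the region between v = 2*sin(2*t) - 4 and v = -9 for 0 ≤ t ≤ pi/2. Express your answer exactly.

2 + 5*pi/2

On [0, pi/2], (2*sin(2*t) - 4) - (-9) = 2*sin(2*t) + 5 is ≥ 0 throughout, so the area is a single integral of |2*sin(2*t) + 5|.
∫[0,pi/2] (2*sin(2*t) + 5) dt = 2 + 5*pi/2.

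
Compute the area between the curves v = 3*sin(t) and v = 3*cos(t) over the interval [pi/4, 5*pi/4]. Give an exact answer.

On [pi/4, 5*pi/4], (3*sin(t)) - (3*cos(t)) = 3*sin(t) - 3*cos(t) is ≥ 0 throughout, so the area is a single integral of |3*sin(t) - 3*cos(t)|.
∫[pi/4,5*pi/4] (3*sin(t) - 3*cos(t)) dt = 6*sqrt(2).

6*sqrt(2)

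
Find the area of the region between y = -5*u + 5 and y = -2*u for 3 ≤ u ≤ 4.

On [3, 4], (-5*u + 5) - (-2*u) = -3*u + 5 is ≤ 0 throughout, so the area is a single integral of |-3*u + 5|.
∫[3,4] (-3*u + 5) du = -11/2; the area of that piece is 11/2.

11/2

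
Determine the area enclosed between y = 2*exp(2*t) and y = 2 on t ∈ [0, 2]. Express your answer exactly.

-5 + exp(4)

On [0, 2], (2*exp(2*t)) - (2) = 2*exp(2*t) - 2 is ≥ 0 throughout, so the area is a single integral of |2*exp(2*t) - 2|.
∫[0,2] (2*exp(2*t) - 2) dt = -5 + exp(4).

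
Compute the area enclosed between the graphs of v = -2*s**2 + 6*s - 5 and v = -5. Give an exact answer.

Set the curves equal: -2*s**2 + 6*s - 5 = -5, so -2*s**2 + 6*s = 0, which factors as -2*s*(s - 3) = 0. The curves meet at s = 0, 3.
On [0, 3], v = -2*s**2 + 6*s - 5 is on top; that piece has area ∫[0,3] (-2*s**2 + 6*s) ds = 9.

9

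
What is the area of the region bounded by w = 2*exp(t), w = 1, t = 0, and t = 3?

On [0, 3], (2*exp(t)) - (1) = 2*exp(t) - 1 is ≥ 0 throughout, so the area is a single integral of |2*exp(t) - 1|.
∫[0,3] (2*exp(t) - 1) dt = -5 + 2*exp(3).

-5 + 2*exp(3)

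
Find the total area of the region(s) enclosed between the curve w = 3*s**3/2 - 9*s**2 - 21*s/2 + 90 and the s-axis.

1551/4

The curve meets the s-axis where 3*s**3/2 - 9*s**2 - 21*s/2 + 90 = 0, i.e. 3*(s - 5)*(s - 4)*(s + 3)/2 = 0, at s = -3, 4, 5.
On [-3, 4] the curve lies above the axis; ∫[-3,4] (3*s**3/2 - 9*s**2 - 21*s/2 + 90) ds = 3087/8, giving area 3087/8.
On [4, 5] the curve lies below the axis; ∫[4,5] (3*s**3/2 - 9*s**2 - 21*s/2 + 90) ds = -15/8, giving area 15/8.
Total area = 3087/8 + 15/8 = 1551/4.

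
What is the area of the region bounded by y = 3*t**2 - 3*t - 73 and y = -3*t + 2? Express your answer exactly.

500

Set the curves equal: 3*t**2 - 3*t - 73 = -3*t + 2, so 3*t**2 - 75 = 0, which factors as 3*(t - 5)*(t + 5) = 0. The curves meet at t = -5, 5.
On [-5, 5], y = -3*t + 2 is on top; that piece has area ∫[-5,5] (-(3*t**2 - 75)) dt = 500.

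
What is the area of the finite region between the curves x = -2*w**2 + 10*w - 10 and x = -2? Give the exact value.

9

Both boundary curves give x as a function of w, so integrate with respect to w. Setting them equal: -2*w**2 + 10*w - 8 = 0, i.e. -2*(w - 4)*(w - 1) = 0, so they meet at w = 1, 4.
For w in [1, 4], x = -2*w**2 + 10*w - 10 is on the right; area = ∫[1,4] (-2*w**2 + 10*w - 8) dw = 9.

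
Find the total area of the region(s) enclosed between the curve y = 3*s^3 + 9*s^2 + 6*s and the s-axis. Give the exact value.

3/2

The curve meets the s-axis where 3*s^3 + 9*s^2 + 6*s = 0, i.e. 3*s*(s + 1)*(s + 2) = 0, at s = -2, -1, 0.
On [-2, -1] the curve lies above the axis; ∫[-2,-1] (3*s^3 + 9*s^2 + 6*s) ds = 3/4, giving area 3/4.
On [-1, 0] the curve lies below the axis; ∫[-1,0] (3*s^3 + 9*s^2 + 6*s) ds = -3/4, giving area 3/4.
Total area = 3/4 + 3/4 = 3/2.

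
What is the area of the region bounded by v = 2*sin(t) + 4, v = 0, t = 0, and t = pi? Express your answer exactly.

4 + 4*pi

On [0, pi], (2*sin(t) + 4) - (0) = 2*sin(t) + 4 is ≥ 0 throughout, so the area is a single integral of |2*sin(t) + 4|.
∫[0,pi] (2*sin(t) + 4) dt = 4 + 4*pi.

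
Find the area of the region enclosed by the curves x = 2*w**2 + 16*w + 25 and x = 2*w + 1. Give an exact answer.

Both boundary curves give x as a function of w, so integrate with respect to w. Setting them equal: 2*w**2 + 14*w + 24 = 0, i.e. 2*(w + 3)*(w + 4) = 0, so they meet at w = -4, -3.
For w in [-4, -3], x = 2*w**2 + 16*w + 25 is on the left; area = ∫[-4,-3] (-(2*w**2 + 14*w + 24)) dw = 1/3.

1/3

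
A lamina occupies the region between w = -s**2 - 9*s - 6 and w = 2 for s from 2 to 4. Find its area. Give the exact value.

266/3

On [2, 4], (-s**2 - 9*s - 6) - (2) = -s**2 - 9*s - 8 is ≤ 0 throughout, so the area is a single integral of |-s**2 - 9*s - 8|.
∫[2,4] (-s**2 - 9*s - 8) ds = -266/3; the area of that piece is 266/3.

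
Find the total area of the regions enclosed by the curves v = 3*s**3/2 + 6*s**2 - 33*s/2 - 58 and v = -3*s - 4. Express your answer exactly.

1741/8

Set the curves equal: 3*s**3/2 + 6*s**2 - 33*s/2 - 58 = -3*s - 4, so 3*s**3/2 + 6*s**2 - 27*s/2 - 54 = 0, which factors as 3*(s - 3)*(s + 3)*(s + 4)/2 = 0. The curves meet at s = -4, -3, 3.
On [-4, -3], v = 3*s**3/2 + 6*s**2 - 33*s/2 - 58 is on top; that piece has area ∫[-4,-3] (3*s**3/2 + 6*s**2 - 27*s/2 - 54) ds = 13/8.
On [-3, 3], v = -3*s - 4 is on top; that piece has area ∫[-3,3] (-(3*s**3/2 + 6*s**2 - 27*s/2 - 54)) ds = 216.
Total enclosed area = 13/8 + 216 = 1741/8.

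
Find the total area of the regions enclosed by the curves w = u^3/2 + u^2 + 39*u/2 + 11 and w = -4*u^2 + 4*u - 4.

37/24

Set the curves equal: u^3/2 + u^2 + 39*u/2 + 11 = -4*u^2 + 4*u - 4, so u^3/2 + 5*u^2 + 31*u/2 + 15 = 0, which factors as (u + 2)*(u + 3)*(u + 5)/2 = 0. The curves meet at u = -5, -3, -2.
On [-5, -3], w = u^3/2 + u^2 + 39*u/2 + 11 is on top; that piece has area ∫[-5,-3] (u^3/2 + 5*u^2 + 31*u/2 + 15) du = 4/3.
On [-3, -2], w = -4*u^2 + 4*u - 4 is on top; that piece has area ∫[-3,-2] (-(u^3/2 + 5*u^2 + 31*u/2 + 15)) du = 5/24.
Total enclosed area = 4/3 + 5/24 = 37/24.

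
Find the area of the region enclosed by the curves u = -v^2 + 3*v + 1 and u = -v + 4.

4/3

Both boundary curves give u as a function of v, so integrate with respect to v. Setting them equal: -v^2 + 4*v - 3 = 0, i.e. -(v - 3)*(v - 1) = 0, so they meet at v = 1, 3.
For v in [1, 3], u = -v^2 + 3*v + 1 is on the right; area = ∫[1,3] (-v^2 + 4*v - 3) dv = 4/3.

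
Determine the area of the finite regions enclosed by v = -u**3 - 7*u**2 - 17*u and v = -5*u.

Set the curves equal: -u**3 - 7*u**2 - 17*u = -5*u, so -u**3 - 7*u**2 - 12*u = 0, which factors as -u*(u + 3)*(u + 4) = 0. The curves meet at u = -4, -3, 0.
On [-4, -3], v = -5*u is on top; that piece has area ∫[-4,-3] (-(-u**3 - 7*u**2 - 12*u)) du = 7/12.
On [-3, 0], v = -u**3 - 7*u**2 - 17*u is on top; that piece has area ∫[-3,0] (-u**3 - 7*u**2 - 12*u) du = 45/4.
Total enclosed area = 7/12 + 45/4 = 71/6.

71/6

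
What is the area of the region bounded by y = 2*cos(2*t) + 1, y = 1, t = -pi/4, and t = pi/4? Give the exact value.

On [-pi/4, pi/4], (2*cos(2*t) + 1) - (1) = 2*cos(2*t) is ≥ 0 throughout, so the area is a single integral of |2*cos(2*t)|.
∫[-pi/4,pi/4] (2*cos(2*t)) dt = 2.

2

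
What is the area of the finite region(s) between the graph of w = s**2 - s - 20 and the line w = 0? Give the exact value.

243/2

The curve meets the s-axis where s**2 - s - 20 = 0, i.e. (s - 5)*(s + 4) = 0, at s = -4, 5.
On [-4, 5] the curve lies below the axis; ∫[-4,5] (s**2 - s - 20) ds = -243/2, giving area 243/2.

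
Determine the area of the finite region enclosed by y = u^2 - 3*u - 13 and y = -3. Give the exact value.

Set the curves equal: u^2 - 3*u - 13 = -3, so u^2 - 3*u - 10 = 0, which factors as (u - 5)*(u + 2) = 0. The curves meet at u = -2, 5.
On [-2, 5], y = -3 is on top; that piece has area ∫[-2,5] (-(u^2 - 3*u - 10)) du = 343/6.

343/6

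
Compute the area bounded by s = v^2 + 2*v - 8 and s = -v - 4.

Both boundary curves give s as a function of v, so integrate with respect to v. Setting them equal: v^2 + 3*v - 4 = 0, i.e. (v - 1)*(v + 4) = 0, so they meet at v = -4, 1.
For v in [-4, 1], s = v^2 + 2*v - 8 is on the left; area = ∫[-4,1] (-(v^2 + 3*v - 4)) dv = 125/6.

125/6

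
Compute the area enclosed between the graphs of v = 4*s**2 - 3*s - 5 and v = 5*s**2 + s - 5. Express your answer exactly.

32/3

Set the curves equal: 4*s**2 - 3*s - 5 = 5*s**2 + s - 5, so -s**2 - 4*s = 0, which factors as -s*(s + 4) = 0. The curves meet at s = -4, 0.
On [-4, 0], v = 4*s**2 - 3*s - 5 is on top; that piece has area ∫[-4,0] (-s**2 - 4*s) ds = 32/3.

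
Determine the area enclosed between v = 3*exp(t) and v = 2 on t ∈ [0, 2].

On [0, 2], (3*exp(t)) - (2) = 3*exp(t) - 2 is ≥ 0 throughout, so the area is a single integral of |3*exp(t) - 2|.
∫[0,2] (3*exp(t) - 2) dt = -7 + 3*exp(2).

-7 + 3*exp(2)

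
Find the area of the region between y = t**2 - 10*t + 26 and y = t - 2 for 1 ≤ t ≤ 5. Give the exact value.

The difference (t**2 - 10*t + 26) - (t - 2) = t**2 - 11*t + 28 changes sign at t = 4 inside [1, 5], so split the integral there.
∫[1,4] (t**2 - 11*t + 28) dt = 45/2.
∫[4,5] (t**2 - 11*t + 28) dt = -7/6; the area of that piece is 7/6.
Total area = 45/2 + 7/6 = 71/3.

71/3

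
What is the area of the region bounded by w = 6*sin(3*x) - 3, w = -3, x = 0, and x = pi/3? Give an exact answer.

On [0, pi/3], (6*sin(3*x) - 3) - (-3) = 6*sin(3*x) is ≥ 0 throughout, so the area is a single integral of |6*sin(3*x)|.
∫[0,pi/3] (6*sin(3*x)) dx = 4.

4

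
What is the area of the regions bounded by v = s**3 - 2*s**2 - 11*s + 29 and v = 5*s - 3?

568/3

Set the curves equal: s**3 - 2*s**2 - 11*s + 29 = 5*s - 3, so s**3 - 2*s**2 - 16*s + 32 = 0, which factors as (s - 4)*(s - 2)*(s + 4) = 0. The curves meet at s = -4, 2, 4.
On [-4, 2], v = s**3 - 2*s**2 - 11*s + 29 is on top; that piece has area ∫[-4,2] (s**3 - 2*s**2 - 16*s + 32) ds = 180.
On [2, 4], v = 5*s - 3 is on top; that piece has area ∫[2,4] (-(s**3 - 2*s**2 - 16*s + 32)) ds = 28/3.
Total enclosed area = 180 + 28/3 = 568/3.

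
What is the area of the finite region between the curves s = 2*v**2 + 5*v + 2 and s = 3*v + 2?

Both boundary curves give s as a function of v, so integrate with respect to v. Setting them equal: 2*v**2 + 2*v = 0, i.e. 2*v*(v + 1) = 0, so they meet at v = -1, 0.
For v in [-1, 0], s = 2*v**2 + 5*v + 2 is on the left; area = ∫[-1,0] (-(2*v**2 + 2*v)) dv = 1/3.

1/3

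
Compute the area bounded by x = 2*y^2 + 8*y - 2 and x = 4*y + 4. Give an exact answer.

64/3

Both boundary curves give x as a function of y, so integrate with respect to y. Setting them equal: 2*y^2 + 4*y - 6 = 0, i.e. 2*(y - 1)*(y + 3) = 0, so they meet at y = -3, 1.
For y in [-3, 1], x = 2*y^2 + 8*y - 2 is on the left; area = ∫[-3,1] (-(2*y^2 + 4*y - 6)) dy = 64/3.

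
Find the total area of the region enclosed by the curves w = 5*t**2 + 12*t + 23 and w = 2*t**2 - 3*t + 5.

Set the curves equal: 5*t**2 + 12*t + 23 = 2*t**2 - 3*t + 5, so 3*t**2 + 15*t + 18 = 0, which factors as 3*(t + 2)*(t + 3) = 0. The curves meet at t = -3, -2.
On [-3, -2], w = 2*t**2 - 3*t + 5 is on top; that piece has area ∫[-3,-2] (-(3*t**2 + 15*t + 18)) dt = 1/2.

1/2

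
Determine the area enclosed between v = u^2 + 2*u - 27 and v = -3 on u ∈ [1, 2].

On [1, 2], (u^2 + 2*u - 27) - (-3) = u^2 + 2*u - 24 is ≤ 0 throughout, so the area is a single integral of |u^2 + 2*u - 24|.
∫[1,2] (u^2 + 2*u - 24) du = -56/3; the area of that piece is 56/3.

56/3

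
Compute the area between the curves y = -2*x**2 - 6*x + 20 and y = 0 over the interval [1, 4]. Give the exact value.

119/3

The difference (-2*x**2 - 6*x + 20) - (0) = -2*x**2 - 6*x + 20 changes sign at x = 2 inside [1, 4], so split the integral there.
∫[1,2] (-2*x**2 - 6*x + 20) dx = 19/3.
∫[2,4] (-2*x**2 - 6*x + 20) dx = -100/3; the area of that piece is 100/3.
Total area = 19/3 + 100/3 = 119/3.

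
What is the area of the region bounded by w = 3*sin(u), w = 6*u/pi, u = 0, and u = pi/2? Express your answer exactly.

3 - 3*pi/4

On [0, pi/2], (3*sin(u)) - (6*u/pi) = -6*u/pi + 3*sin(u) is ≥ 0 throughout, so the area is a single integral of |-6*u/pi + 3*sin(u)|.
∫[0,pi/2] (-6*u/pi + 3*sin(u)) du = 3 - 3*pi/4.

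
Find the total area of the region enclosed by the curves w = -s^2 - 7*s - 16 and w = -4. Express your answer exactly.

1/6

Set the curves equal: -s^2 - 7*s - 16 = -4, so -s^2 - 7*s - 12 = 0, which factors as -(s + 3)*(s + 4) = 0. The curves meet at s = -4, -3.
On [-4, -3], w = -s^2 - 7*s - 16 is on top; that piece has area ∫[-4,-3] (-s^2 - 7*s - 12) ds = 1/6.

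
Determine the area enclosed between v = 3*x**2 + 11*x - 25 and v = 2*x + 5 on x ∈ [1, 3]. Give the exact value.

21

The difference (3*x**2 + 11*x - 25) - (2*x + 5) = 3*x**2 + 9*x - 30 changes sign at x = 2 inside [1, 3], so split the integral there.
∫[1,2] (3*x**2 + 9*x - 30) dx = -19/2; the area of that piece is 19/2.
∫[2,3] (3*x**2 + 9*x - 30) dx = 23/2.
Total area = 19/2 + 23/2 = 21.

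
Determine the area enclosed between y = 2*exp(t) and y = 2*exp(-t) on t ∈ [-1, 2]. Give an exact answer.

The difference (2*exp(t)) - (2*exp(-t)) = 2*exp(t) - 2*exp(-t) changes sign at t = 0 inside [-1, 2], so split the integral there.
∫[-1,0] (2*exp(t) - 2*exp(-t)) dt = -2*exp(1) - 2*exp(-1) + 4; the area of that piece is -4 + 2*exp(-1) + 2*exp(1).
∫[0,2] (2*exp(t) - 2*exp(-t)) dt = -4 + 2*exp(-2) + 2*exp(2).
Total area = (-4 + 2*exp(-1) + 2*exp(1)) + (-4 + 2*exp(-2) + 2*exp(2)) = -8 + 2*exp(-2) + 2*exp(-1) + 2*exp(1) + 2*exp(2).

-8 + 2*exp(-2) + 2*exp(-1) + 2*exp(1) + 2*exp(2)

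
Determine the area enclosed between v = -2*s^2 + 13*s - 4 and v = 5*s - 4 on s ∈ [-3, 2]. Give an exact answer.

194/3

The difference (-2*s^2 + 13*s - 4) - (5*s - 4) = -2*s^2 + 8*s changes sign at s = 0 inside [-3, 2], so split the integral there.
∫[-3,0] (-2*s^2 + 8*s) ds = -54; the area of that piece is 54.
∫[0,2] (-2*s^2 + 8*s) ds = 32/3.
Total area = 54 + 32/3 = 194/3.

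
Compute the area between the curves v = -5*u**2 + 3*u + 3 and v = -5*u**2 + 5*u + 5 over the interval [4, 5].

11

On [4, 5], (-5*u**2 + 3*u + 3) - (-5*u**2 + 5*u + 5) = -2*u - 2 is ≤ 0 throughout, so the area is a single integral of |-2*u - 2|.
∫[4,5] (-2*u - 2) du = -11; the area of that piece is 11.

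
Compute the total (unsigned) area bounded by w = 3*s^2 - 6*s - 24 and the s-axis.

108

The curve meets the s-axis where 3*s^2 - 6*s - 24 = 0, i.e. 3*(s - 4)*(s + 2) = 0, at s = -2, 4.
On [-2, 4] the curve lies below the axis; ∫[-2,4] (3*s^2 - 6*s - 24) ds = -108, giving area 108.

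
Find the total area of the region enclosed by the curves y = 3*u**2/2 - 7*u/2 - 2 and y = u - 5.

1/4

Set the curves equal: 3*u**2/2 - 7*u/2 - 2 = u - 5, so 3*u**2/2 - 9*u/2 + 3 = 0, which factors as 3*(u - 2)*(u - 1)/2 = 0. The curves meet at u = 1, 2.
On [1, 2], y = u - 5 is on top; that piece has area ∫[1,2] (-(3*u**2/2 - 9*u/2 + 3)) du = 1/4.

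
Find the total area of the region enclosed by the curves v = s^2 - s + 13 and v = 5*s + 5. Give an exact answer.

4/3

Set the curves equal: s^2 - s + 13 = 5*s + 5, so s^2 - 6*s + 8 = 0, which factors as (s - 4)*(s - 2) = 0. The curves meet at s = 2, 4.
On [2, 4], v = 5*s + 5 is on top; that piece has area ∫[2,4] (-(s^2 - 6*s + 8)) ds = 4/3.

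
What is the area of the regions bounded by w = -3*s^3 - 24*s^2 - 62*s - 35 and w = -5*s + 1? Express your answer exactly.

Set the curves equal: -3*s^3 - 24*s^2 - 62*s - 35 = -5*s + 1, so -3*s^3 - 24*s^2 - 57*s - 36 = 0, which factors as -3*(s + 1)*(s + 3)*(s + 4) = 0. The curves meet at s = -4, -3, -1.
On [-4, -3], w = -5*s + 1 is on top; that piece has area ∫[-4,-3] (-(-3*s^3 - 24*s^2 - 57*s - 36)) ds = 5/4.
On [-3, -1], w = -3*s^3 - 24*s^2 - 62*s - 35 is on top; that piece has area ∫[-3,-1] (-3*s^3 - 24*s^2 - 57*s - 36) ds = 8.
Total enclosed area = 5/4 + 8 = 37/4.

37/4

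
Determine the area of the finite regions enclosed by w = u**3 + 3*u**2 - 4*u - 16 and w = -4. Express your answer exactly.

Set the curves equal: u**3 + 3*u**2 - 4*u - 16 = -4, so u**3 + 3*u**2 - 4*u - 12 = 0, which factors as (u - 2)*(u + 2)*(u + 3) = 0. The curves meet at u = -3, -2, 2.
On [-3, -2], w = u**3 + 3*u**2 - 4*u - 16 is on top; that piece has area ∫[-3,-2] (u**3 + 3*u**2 - 4*u - 12) du = 3/4.
On [-2, 2], w = -4 is on top; that piece has area ∫[-2,2] (-(u**3 + 3*u**2 - 4*u - 12)) du = 32.
Total enclosed area = 3/4 + 32 = 131/4.

131/4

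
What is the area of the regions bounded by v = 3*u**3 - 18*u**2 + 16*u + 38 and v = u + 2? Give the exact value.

393/4

Set the curves equal: 3*u**3 - 18*u**2 + 16*u + 38 = u + 2, so 3*u**3 - 18*u**2 + 15*u + 36 = 0, which factors as 3*(u - 4)*(u - 3)*(u + 1) = 0. The curves meet at u = -1, 3, 4.
On [-1, 3], v = 3*u**3 - 18*u**2 + 16*u + 38 is on top; that piece has area ∫[-1,3] (3*u**3 - 18*u**2 + 15*u + 36) du = 96.
On [3, 4], v = u + 2 is on top; that piece has area ∫[3,4] (-(3*u**3 - 18*u**2 + 15*u + 36)) du = 9/4.
Total enclosed area = 96 + 9/4 = 393/4.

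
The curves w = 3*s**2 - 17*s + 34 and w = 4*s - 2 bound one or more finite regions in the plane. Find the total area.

Set the curves equal: 3*s**2 - 17*s + 34 = 4*s - 2, so 3*s**2 - 21*s + 36 = 0, which factors as 3*(s - 4)*(s - 3) = 0. The curves meet at s = 3, 4.
On [3, 4], w = 4*s - 2 is on top; that piece has area ∫[3,4] (-(3*s**2 - 21*s + 36)) ds = 1/2.

1/2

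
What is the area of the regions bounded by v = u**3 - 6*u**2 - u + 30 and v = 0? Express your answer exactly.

407/4

Set the curves equal: u**3 - 6*u**2 - u + 30 = 0, so u**3 - 6*u**2 - u + 30 = 0, which factors as (u - 5)*(u - 3)*(u + 2) = 0. The curves meet at u = -2, 3, 5.
On [-2, 3], v = u**3 - 6*u**2 - u + 30 is on top; that piece has area ∫[-2,3] (u**3 - 6*u**2 - u + 30) du = 375/4.
On [3, 5], v = 0 is on top; that piece has area ∫[3,5] (-(u**3 - 6*u**2 - u + 30)) du = 8.
Total enclosed area = 375/4 + 8 = 407/4.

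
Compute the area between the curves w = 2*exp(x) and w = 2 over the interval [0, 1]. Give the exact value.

On [0, 1], (2*exp(x)) - (2) = 2*exp(x) - 2 is ≥ 0 throughout, so the area is a single integral of |2*exp(x) - 2|.
∫[0,1] (2*exp(x) - 2) dx = -4 + 2*exp(1).

-4 + 2*exp(1)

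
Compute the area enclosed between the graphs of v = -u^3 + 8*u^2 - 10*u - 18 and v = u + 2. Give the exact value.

443/6

Set the curves equal: -u^3 + 8*u^2 - 10*u - 18 = u + 2, so -u^3 + 8*u^2 - 11*u - 20 = 0, which factors as -(u - 5)*(u - 4)*(u + 1) = 0. The curves meet at u = -1, 4, 5.
On [-1, 4], v = u + 2 is on top; that piece has area ∫[-1,4] (-(-u^3 + 8*u^2 - 11*u - 20)) du = 875/12.
On [4, 5], v = -u^3 + 8*u^2 - 10*u - 18 is on top; that piece has area ∫[4,5] (-u^3 + 8*u^2 - 11*u - 20) du = 11/12.
Total enclosed area = 875/12 + 11/12 = 443/6.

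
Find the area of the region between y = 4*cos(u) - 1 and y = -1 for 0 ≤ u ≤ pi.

The difference (4*cos(u) - 1) - (-1) = 4*cos(u) changes sign at u = pi/2 inside [0, pi], so split the integral there.
∫[0,pi/2] (4*cos(u)) du = 4.
∫[pi/2,pi] (4*cos(u)) du = -4; the area of that piece is 4.
Total area = 4 + 4 = 8.

8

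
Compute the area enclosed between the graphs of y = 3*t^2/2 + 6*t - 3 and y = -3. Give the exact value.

16

Set the curves equal: 3*t^2/2 + 6*t - 3 = -3, so 3*t^2/2 + 6*t = 0, which factors as 3*t*(t + 4)/2 = 0. The curves meet at t = -4, 0.
On [-4, 0], y = -3 is on top; that piece has area ∫[-4,0] (-(3*t^2/2 + 6*t)) dt = 16.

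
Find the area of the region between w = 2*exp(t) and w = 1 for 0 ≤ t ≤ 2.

On [0, 2], (2*exp(t)) - (1) = 2*exp(t) - 1 is ≥ 0 throughout, so the area is a single integral of |2*exp(t) - 1|.
∫[0,2] (2*exp(t) - 1) dt = -4 + 2*exp(2).

-4 + 2*exp(2)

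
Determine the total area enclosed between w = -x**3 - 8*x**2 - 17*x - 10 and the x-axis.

71/6

The curve meets the x-axis where -x**3 - 8*x**2 - 17*x - 10 = 0, i.e. -(x + 1)*(x + 2)*(x + 5) = 0, at x = -5, -2, -1.
On [-5, -2] the curve lies below the axis; ∫[-5,-2] (-x**3 - 8*x**2 - 17*x - 10) dx = -45/4, giving area 45/4.
On [-2, -1] the curve lies above the axis; ∫[-2,-1] (-x**3 - 8*x**2 - 17*x - 10) dx = 7/12, giving area 7/12.
Total area = 45/4 + 7/12 = 71/6.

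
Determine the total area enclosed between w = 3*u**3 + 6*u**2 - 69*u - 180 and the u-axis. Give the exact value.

5137/4

The curve meets the u-axis where 3*u**3 + 6*u**2 - 69*u - 180 = 0, i.e. 3*(u - 5)*(u + 3)*(u + 4) = 0, at u = -4, -3, 5.
On [-4, -3] the curve lies above the axis; ∫[-4,-3] (3*u**3 + 6*u**2 - 69*u - 180) du = 17/4, giving area 17/4.
On [-3, 5] the curve lies below the axis; ∫[-3,5] (3*u**3 + 6*u**2 - 69*u - 180) du = -1280, giving area 1280.
Total area = 17/4 + 1280 = 5137/4.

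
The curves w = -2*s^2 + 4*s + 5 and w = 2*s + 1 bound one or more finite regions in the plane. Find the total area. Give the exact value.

Set the curves equal: -2*s^2 + 4*s + 5 = 2*s + 1, so -2*s^2 + 2*s + 4 = 0, which factors as -2*(s - 2)*(s + 1) = 0. The curves meet at s = -1, 2.
On [-1, 2], w = -2*s^2 + 4*s + 5 is on top; that piece has area ∫[-1,2] (-2*s^2 + 2*s + 4) ds = 9.

9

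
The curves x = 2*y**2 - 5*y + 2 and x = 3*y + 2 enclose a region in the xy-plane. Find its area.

64/3

Both boundary curves give x as a function of y, so integrate with respect to y. Setting them equal: 2*y**2 - 8*y = 0, i.e. 2*y*(y - 4) = 0, so they meet at y = 0, 4.
For y in [0, 4], x = 2*y**2 - 5*y + 2 is on the left; area = ∫[0,4] (-(2*y**2 - 8*y)) dy = 64/3.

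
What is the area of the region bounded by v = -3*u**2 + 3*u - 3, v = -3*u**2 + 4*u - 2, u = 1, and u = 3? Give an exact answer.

6

On [1, 3], (-3*u**2 + 3*u - 3) - (-3*u**2 + 4*u - 2) = -u - 1 is ≤ 0 throughout, so the area is a single integral of |-u - 1|.
∫[1,3] (-u - 1) du = -6; the area of that piece is 6.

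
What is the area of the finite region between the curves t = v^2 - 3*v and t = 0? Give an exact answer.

9/2

Both boundary curves give t as a function of v, so integrate with respect to v. Setting them equal: v^2 - 3*v = 0, i.e. v*(v - 3) = 0, so they meet at v = 0, 3.
For v in [0, 3], t = v^2 - 3*v is on the left; area = ∫[0,3] (-(v^2 - 3*v)) dv = 9/2.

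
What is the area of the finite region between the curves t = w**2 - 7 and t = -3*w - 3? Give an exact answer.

Both boundary curves give t as a function of w, so integrate with respect to w. Setting them equal: w**2 + 3*w - 4 = 0, i.e. (w - 1)*(w + 4) = 0, so they meet at w = -4, 1.
For w in [-4, 1], t = w**2 - 7 is on the left; area = ∫[-4,1] (-(w**2 + 3*w - 4)) dw = 125/6.

125/6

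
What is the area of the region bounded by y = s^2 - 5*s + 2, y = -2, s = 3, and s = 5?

The difference (s^2 - 5*s + 2) - (-2) = s^2 - 5*s + 4 changes sign at s = 4 inside [3, 5], so split the integral there.
∫[3,4] (s^2 - 5*s + 4) ds = -7/6; the area of that piece is 7/6.
∫[4,5] (s^2 - 5*s + 4) ds = 11/6.
Total area = 7/6 + 11/6 = 3.

3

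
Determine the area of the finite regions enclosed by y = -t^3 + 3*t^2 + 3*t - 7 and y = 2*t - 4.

8

Set the curves equal: -t^3 + 3*t^2 + 3*t - 7 = 2*t - 4, so -t^3 + 3*t^2 + t - 3 = 0, which factors as -(t - 3)*(t - 1)*(t + 1) = 0. The curves meet at t = -1, 1, 3.
On [-1, 1], y = 2*t - 4 is on top; that piece has area ∫[-1,1] (-(-t^3 + 3*t^2 + t - 3)) dt = 4.
On [1, 3], y = -t^3 + 3*t^2 + 3*t - 7 is on top; that piece has area ∫[1,3] (-t^3 + 3*t^2 + t - 3) dt = 4.
Total enclosed area = 4 + 4 = 8.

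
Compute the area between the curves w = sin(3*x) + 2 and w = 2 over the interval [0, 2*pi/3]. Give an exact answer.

The difference (sin(3*x) + 2) - (2) = sin(3*x) changes sign at x = pi/3 inside [0, 2*pi/3], so split the integral there.
∫[0,pi/3] (sin(3*x)) dx = 2/3.
∫[pi/3,2*pi/3] (sin(3*x)) dx = -2/3; the area of that piece is 2/3.
Total area = 2/3 + 2/3 = 4/3.

4/3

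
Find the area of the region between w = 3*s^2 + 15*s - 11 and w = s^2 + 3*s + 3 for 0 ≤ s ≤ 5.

178

The difference (3*s^2 + 15*s - 11) - (s^2 + 3*s + 3) = 2*s^2 + 12*s - 14 changes sign at s = 1 inside [0, 5], so split the integral there.
∫[0,1] (2*s^2 + 12*s - 14) ds = -22/3; the area of that piece is 22/3.
∫[1,5] (2*s^2 + 12*s - 14) ds = 512/3.
Total area = 22/3 + 512/3 = 178.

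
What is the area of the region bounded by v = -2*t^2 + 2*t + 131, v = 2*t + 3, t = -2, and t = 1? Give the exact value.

378

On [-2, 1], (-2*t^2 + 2*t + 131) - (2*t + 3) = -2*t^2 + 128 is ≥ 0 throughout, so the area is a single integral of |-2*t^2 + 128|.
∫[-2,1] (-2*t^2 + 128) dt = 378.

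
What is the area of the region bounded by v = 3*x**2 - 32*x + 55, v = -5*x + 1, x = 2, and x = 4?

9

The difference (3*x**2 - 32*x + 55) - (-5*x + 1) = 3*x**2 - 27*x + 54 changes sign at x = 3 inside [2, 4], so split the integral there.
∫[2,3] (3*x**2 - 27*x + 54) dx = 11/2.
∫[3,4] (3*x**2 - 27*x + 54) dx = -7/2; the area of that piece is 7/2.
Total area = 11/2 + 7/2 = 9.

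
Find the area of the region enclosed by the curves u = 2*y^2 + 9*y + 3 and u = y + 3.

64/3

Both boundary curves give u as a function of y, so integrate with respect to y. Setting them equal: 2*y^2 + 8*y = 0, i.e. 2*y*(y + 4) = 0, so they meet at y = -4, 0.
For y in [-4, 0], u = 2*y^2 + 9*y + 3 is on the left; area = ∫[-4,0] (-(2*y^2 + 8*y)) dy = 64/3.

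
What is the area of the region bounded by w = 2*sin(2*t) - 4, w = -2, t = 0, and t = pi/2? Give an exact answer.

On [0, pi/2], (2*sin(2*t) - 4) - (-2) = 2*sin(2*t) - 2 is ≤ 0 throughout, so the area is a single integral of |2*sin(2*t) - 2|.
∫[0,pi/2] (2*sin(2*t) - 2) dt = 2 - pi; the area of that piece is -2 + pi.

-2 + pi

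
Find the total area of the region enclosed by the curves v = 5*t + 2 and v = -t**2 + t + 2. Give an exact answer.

Set the curves equal: 5*t + 2 = -t**2 + t + 2, so t**2 + 4*t = 0, which factors as t*(t + 4) = 0. The curves meet at t = -4, 0.
On [-4, 0], v = -t**2 + t + 2 is on top; that piece has area ∫[-4,0] (-(t**2 + 4*t)) dt = 32/3.

32/3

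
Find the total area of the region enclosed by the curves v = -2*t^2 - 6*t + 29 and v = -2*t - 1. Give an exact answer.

512/3

Set the curves equal: -2*t^2 - 6*t + 29 = -2*t - 1, so -2*t^2 - 4*t + 30 = 0, which factors as -2*(t - 3)*(t + 5) = 0. The curves meet at t = -5, 3.
On [-5, 3], v = -2*t^2 - 6*t + 29 is on top; that piece has area ∫[-5,3] (-2*t^2 - 4*t + 30) dt = 512/3.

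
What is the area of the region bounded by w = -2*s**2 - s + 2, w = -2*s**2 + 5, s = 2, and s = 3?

On [2, 3], (-2*s**2 - s + 2) - (-2*s**2 + 5) = -s - 3 is ≤ 0 throughout, so the area is a single integral of |-s - 3|.
∫[2,3] (-s - 3) ds = -11/2; the area of that piece is 11/2.

11/2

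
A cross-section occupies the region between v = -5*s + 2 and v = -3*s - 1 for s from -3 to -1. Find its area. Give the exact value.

14

On [-3, -1], (-5*s + 2) - (-3*s - 1) = -2*s + 3 is ≥ 0 throughout, so the area is a single integral of |-2*s + 3|.
∫[-3,-1] (-2*s + 3) ds = 14.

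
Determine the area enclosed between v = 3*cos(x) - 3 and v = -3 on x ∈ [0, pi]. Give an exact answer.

6

The difference (3*cos(x) - 3) - (-3) = 3*cos(x) changes sign at x = pi/2 inside [0, pi], so split the integral there.
∫[0,pi/2] (3*cos(x)) dx = 3.
∫[pi/2,pi] (3*cos(x)) dx = -3; the area of that piece is 3.
Total area = 3 + 3 = 6.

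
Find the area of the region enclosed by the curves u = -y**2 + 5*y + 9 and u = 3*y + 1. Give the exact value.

Both boundary curves give u as a function of y, so integrate with respect to y. Setting them equal: -y**2 + 2*y + 8 = 0, i.e. -(y - 4)*(y + 2) = 0, so they meet at y = -2, 4.
For y in [-2, 4], u = -y**2 + 5*y + 9 is on the right; area = ∫[-2,4] (-y**2 + 2*y + 8) dy = 36.

36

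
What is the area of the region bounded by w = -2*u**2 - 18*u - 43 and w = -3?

Set the curves equal: -2*u**2 - 18*u - 43 = -3, so -2*u**2 - 18*u - 40 = 0, which factors as -2*(u + 4)*(u + 5) = 0. The curves meet at u = -5, -4.
On [-5, -4], w = -2*u**2 - 18*u - 43 is on top; that piece has area ∫[-5,-4] (-2*u**2 - 18*u - 40) du = 1/3.

1/3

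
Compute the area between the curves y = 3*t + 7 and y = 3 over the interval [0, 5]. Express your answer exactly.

115/2

On [0, 5], (3*t + 7) - (3) = 3*t + 4 is ≥ 0 throughout, so the area is a single integral of |3*t + 4|.
∫[0,5] (3*t + 4) dt = 115/2.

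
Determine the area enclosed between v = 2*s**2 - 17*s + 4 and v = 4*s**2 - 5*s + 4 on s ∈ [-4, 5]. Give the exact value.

The difference (2*s**2 - 17*s + 4) - (4*s**2 - 5*s + 4) = -2*s**2 - 12*s changes sign at s = 0 inside [-4, 5], so split the integral there.
∫[-4,0] (-2*s**2 - 12*s) ds = 160/3.
∫[0,5] (-2*s**2 - 12*s) ds = -700/3; the area of that piece is 700/3.
Total area = 160/3 + 700/3 = 860/3.

860/3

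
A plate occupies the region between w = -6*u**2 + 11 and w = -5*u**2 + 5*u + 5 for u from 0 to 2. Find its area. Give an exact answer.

The difference (-6*u**2 + 11) - (-5*u**2 + 5*u + 5) = -u**2 - 5*u + 6 changes sign at u = 1 inside [0, 2], so split the integral there.
∫[0,1] (-u**2 - 5*u + 6) du = 19/6.
∫[1,2] (-u**2 - 5*u + 6) du = -23/6; the area of that piece is 23/6.
Total area = 19/6 + 23/6 = 7.

7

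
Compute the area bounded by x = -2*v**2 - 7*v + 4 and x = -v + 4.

9

Both boundary curves give x as a function of v, so integrate with respect to v. Setting them equal: -2*v**2 - 6*v = 0, i.e. -2*v*(v + 3) = 0, so they meet at v = -3, 0.
For v in [-3, 0], x = -2*v**2 - 7*v + 4 is on the right; area = ∫[-3,0] (-2*v**2 - 6*v) dv = 9.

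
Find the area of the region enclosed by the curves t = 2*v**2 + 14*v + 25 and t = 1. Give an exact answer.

1/3

Both boundary curves give t as a function of v, so integrate with respect to v. Setting them equal: 2*v**2 + 14*v + 24 = 0, i.e. 2*(v + 3)*(v + 4) = 0, so they meet at v = -4, -3.
For v in [-4, -3], t = 2*v**2 + 14*v + 25 is on the left; area = ∫[-4,-3] (-(2*v**2 + 14*v + 24)) dv = 1/3.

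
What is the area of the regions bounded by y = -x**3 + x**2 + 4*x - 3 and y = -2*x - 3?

Set the curves equal: -x**3 + x**2 + 4*x - 3 = -2*x - 3, so -x**3 + x**2 + 6*x = 0, which factors as -x*(x - 3)*(x + 2) = 0. The curves meet at x = -2, 0, 3.
On [-2, 0], y = -2*x - 3 is on top; that piece has area ∫[-2,0] (-(-x**3 + x**2 + 6*x)) dx = 16/3.
On [0, 3], y = -x**3 + x**2 + 4*x - 3 is on top; that piece has area ∫[0,3] (-x**3 + x**2 + 6*x) dx = 63/4.
Total enclosed area = 16/3 + 63/4 = 253/12.

253/12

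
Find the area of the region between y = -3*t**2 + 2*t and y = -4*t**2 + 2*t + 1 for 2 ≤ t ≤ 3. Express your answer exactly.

On [2, 3], (-3*t**2 + 2*t) - (-4*t**2 + 2*t + 1) = t**2 - 1 is ≥ 0 throughout, so the area is a single integral of |t**2 - 1|.
∫[2,3] (t**2 - 1) dt = 16/3.

16/3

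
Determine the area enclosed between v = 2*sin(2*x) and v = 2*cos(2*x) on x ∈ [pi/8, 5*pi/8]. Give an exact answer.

2*sqrt(2)

On [pi/8, 5*pi/8], (2*sin(2*x)) - (2*cos(2*x)) = 2*sin(2*x) - 2*cos(2*x) is ≥ 0 throughout, so the area is a single integral of |2*sin(2*x) - 2*cos(2*x)|.
∫[pi/8,5*pi/8] (2*sin(2*x) - 2*cos(2*x)) dx = 2*sqrt(2).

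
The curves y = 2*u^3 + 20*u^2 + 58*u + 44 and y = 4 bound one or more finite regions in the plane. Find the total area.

71/3

Set the curves equal: 2*u^3 + 20*u^2 + 58*u + 44 = 4, so 2*u^3 + 20*u^2 + 58*u + 40 = 0, which factors as 2*(u + 1)*(u + 4)*(u + 5) = 0. The curves meet at u = -5, -4, -1.
On [-5, -4], y = 2*u^3 + 20*u^2 + 58*u + 44 is on top; that piece has area ∫[-5,-4] (2*u^3 + 20*u^2 + 58*u + 40) du = 7/6.
On [-4, -1], y = 4 is on top; that piece has area ∫[-4,-1] (-(2*u^3 + 20*u^2 + 58*u + 40)) du = 45/2.
Total enclosed area = 7/6 + 45/2 = 71/3.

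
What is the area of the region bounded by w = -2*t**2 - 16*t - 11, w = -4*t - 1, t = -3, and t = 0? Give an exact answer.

The difference (-2*t**2 - 16*t - 11) - (-4*t - 1) = -2*t**2 - 12*t - 10 changes sign at t = -1 inside [-3, 0], so split the integral there.
∫[-3,-1] (-2*t**2 - 12*t - 10) dt = 32/3.
∫[-1,0] (-2*t**2 - 12*t - 10) dt = -14/3; the area of that piece is 14/3.
Total area = 32/3 + 14/3 = 46/3.

46/3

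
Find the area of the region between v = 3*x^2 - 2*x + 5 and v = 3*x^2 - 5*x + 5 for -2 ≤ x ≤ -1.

9/2

On [-2, -1], (3*x^2 - 2*x + 5) - (3*x^2 - 5*x + 5) = 3*x is ≤ 0 throughout, so the area is a single integral of |3*x|.
∫[-2,-1] (3*x) dx = -9/2; the area of that piece is 9/2.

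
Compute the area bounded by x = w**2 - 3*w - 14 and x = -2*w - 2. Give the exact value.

343/6

Both boundary curves give x as a function of w, so integrate with respect to w. Setting them equal: w**2 - w - 12 = 0, i.e. (w - 4)*(w + 3) = 0, so they meet at w = -3, 4.
For w in [-3, 4], x = w**2 - 3*w - 14 is on the left; area = ∫[-3,4] (-(w**2 - w - 12)) dw = 343/6.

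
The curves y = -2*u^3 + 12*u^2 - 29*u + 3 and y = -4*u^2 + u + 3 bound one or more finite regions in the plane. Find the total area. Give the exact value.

Set the curves equal: -2*u^3 + 12*u^2 - 29*u + 3 = -4*u^2 + u + 3, so -2*u^3 + 16*u^2 - 30*u = 0, which factors as -2*u*(u - 5)*(u - 3) = 0. The curves meet at u = 0, 3, 5.
On [0, 3], y = -4*u^2 + u + 3 is on top; that piece has area ∫[0,3] (-(-2*u^3 + 16*u^2 - 30*u)) du = 63/2.
On [3, 5], y = -2*u^3 + 12*u^2 - 29*u + 3 is on top; that piece has area ∫[3,5] (-2*u^3 + 16*u^2 - 30*u) du = 32/3.
Total enclosed area = 63/2 + 32/3 = 253/6.

253/6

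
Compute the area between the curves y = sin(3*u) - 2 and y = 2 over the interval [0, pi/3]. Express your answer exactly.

-2/3 + 4*pi/3

On [0, pi/3], (sin(3*u) - 2) - (2) = sin(3*u) - 4 is ≤ 0 throughout, so the area is a single integral of |sin(3*u) - 4|.
∫[0,pi/3] (sin(3*u) - 4) du = 2/3 - 4*pi/3; the area of that piece is -2/3 + 4*pi/3.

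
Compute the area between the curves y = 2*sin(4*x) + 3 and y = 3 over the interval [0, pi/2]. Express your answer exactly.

The difference (2*sin(4*x) + 3) - (3) = 2*sin(4*x) changes sign at x = pi/4 inside [0, pi/2], so split the integral there.
∫[0,pi/4] (2*sin(4*x)) dx = 1.
∫[pi/4,pi/2] (2*sin(4*x)) dx = -1; the area of that piece is 1.
Total area = 1 + 1 = 2.

2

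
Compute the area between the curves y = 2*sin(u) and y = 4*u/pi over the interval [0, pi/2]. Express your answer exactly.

On [0, pi/2], (2*sin(u)) - (4*u/pi) = -4*u/pi + 2*sin(u) is ≥ 0 throughout, so the area is a single integral of |-4*u/pi + 2*sin(u)|.
∫[0,pi/2] (-4*u/pi + 2*sin(u)) du = 2 - pi/2.

2 - pi/2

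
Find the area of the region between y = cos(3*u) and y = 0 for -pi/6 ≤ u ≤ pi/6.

On [-pi/6, pi/6], (cos(3*u)) - (0) = cos(3*u) is ≥ 0 throughout, so the area is a single integral of |cos(3*u)|.
∫[-pi/6,pi/6] (cos(3*u)) du = 2/3.

2/3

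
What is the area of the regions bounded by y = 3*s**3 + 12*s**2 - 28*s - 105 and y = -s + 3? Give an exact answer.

Set the curves equal: 3*s**3 + 12*s**2 - 28*s - 105 = -s + 3, so 3*s**3 + 12*s**2 - 27*s - 108 = 0, which factors as 3*(s - 3)*(s + 3)*(s + 4) = 0. The curves meet at s = -4, -3, 3.
On [-4, -3], y = 3*s**3 + 12*s**2 - 28*s - 105 is on top; that piece has area ∫[-4,-3] (3*s**3 + 12*s**2 - 27*s - 108) ds = 13/4.
On [-3, 3], y = -s + 3 is on top; that piece has area ∫[-3,3] (-(3*s**3 + 12*s**2 - 27*s - 108)) ds = 432.
Total enclosed area = 13/4 + 432 = 1741/4.

1741/4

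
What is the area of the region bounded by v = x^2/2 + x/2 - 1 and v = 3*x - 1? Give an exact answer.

125/12

Set the curves equal: x^2/2 + x/2 - 1 = 3*x - 1, so x^2/2 - 5*x/2 = 0, which factors as x*(x - 5)/2 = 0. The curves meet at x = 0, 5.
On [0, 5], v = 3*x - 1 is on top; that piece has area ∫[0,5] (-(x^2/2 - 5*x/2)) dx = 125/12.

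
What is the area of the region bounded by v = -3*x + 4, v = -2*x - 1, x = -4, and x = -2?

16

On [-4, -2], (-3*x + 4) - (-2*x - 1) = -x + 5 is ≥ 0 throughout, so the area is a single integral of |-x + 5|.
∫[-4,-2] (-x + 5) dx = 16.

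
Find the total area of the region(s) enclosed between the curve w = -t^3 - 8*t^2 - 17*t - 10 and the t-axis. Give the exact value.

The curve meets the t-axis where -t^3 - 8*t^2 - 17*t - 10 = 0, i.e. -(t + 1)*(t + 2)*(t + 5) = 0, at t = -5, -2, -1.
On [-5, -2] the curve lies below the axis; ∫[-5,-2] (-t^3 - 8*t^2 - 17*t - 10) dt = -45/4, giving area 45/4.
On [-2, -1] the curve lies above the axis; ∫[-2,-1] (-t^3 - 8*t^2 - 17*t - 10) dt = 7/12, giving area 7/12.
Total area = 45/4 + 7/12 = 71/6.

71/6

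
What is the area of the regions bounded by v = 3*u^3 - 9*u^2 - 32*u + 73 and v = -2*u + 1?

Set the curves equal: 3*u^3 - 9*u^2 - 32*u + 73 = -2*u + 1, so 3*u^3 - 9*u^2 - 30*u + 72 = 0, which factors as 3*(u - 4)*(u - 2)*(u + 3) = 0. The curves meet at u = -3, 2, 4.
On [-3, 2], v = 3*u^3 - 9*u^2 - 32*u + 73 is on top; that piece has area ∫[-3,2] (3*u^3 - 9*u^2 - 30*u + 72) du = 1125/4.
On [2, 4], v = -2*u + 1 is on top; that piece has area ∫[2,4] (-(3*u^3 - 9*u^2 - 30*u + 72)) du = 24.
Total enclosed area = 1125/4 + 24 = 1221/4.

1221/4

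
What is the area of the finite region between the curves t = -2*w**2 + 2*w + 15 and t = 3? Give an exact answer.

Both boundary curves give t as a function of w, so integrate with respect to w. Setting them equal: -2*w**2 + 2*w + 12 = 0, i.e. -2*(w - 3)*(w + 2) = 0, so they meet at w = -2, 3.
For w in [-2, 3], t = -2*w**2 + 2*w + 15 is on the right; area = ∫[-2,3] (-2*w**2 + 2*w + 12) dw = 125/3.

125/3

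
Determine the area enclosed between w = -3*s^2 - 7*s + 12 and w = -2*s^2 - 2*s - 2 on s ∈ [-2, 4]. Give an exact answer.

The difference (-3*s^2 - 7*s + 12) - (-2*s^2 - 2*s - 2) = -s^2 - 5*s + 14 changes sign at s = 2 inside [-2, 4], so split the integral there.
∫[-2,2] (-s^2 - 5*s + 14) ds = 152/3.
∫[2,4] (-s^2 - 5*s + 14) ds = -62/3; the area of that piece is 62/3.
Total area = 152/3 + 62/3 = 214/3.

214/3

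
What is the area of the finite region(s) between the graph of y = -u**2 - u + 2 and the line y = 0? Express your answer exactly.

The curve meets the u-axis where -u**2 - u + 2 = 0, i.e. -(u - 1)*(u + 2) = 0, at u = -2, 1.
On [-2, 1] the curve lies above the axis; ∫[-2,1] (-u**2 - u + 2) du = 9/2, giving area 9/2.

9/2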